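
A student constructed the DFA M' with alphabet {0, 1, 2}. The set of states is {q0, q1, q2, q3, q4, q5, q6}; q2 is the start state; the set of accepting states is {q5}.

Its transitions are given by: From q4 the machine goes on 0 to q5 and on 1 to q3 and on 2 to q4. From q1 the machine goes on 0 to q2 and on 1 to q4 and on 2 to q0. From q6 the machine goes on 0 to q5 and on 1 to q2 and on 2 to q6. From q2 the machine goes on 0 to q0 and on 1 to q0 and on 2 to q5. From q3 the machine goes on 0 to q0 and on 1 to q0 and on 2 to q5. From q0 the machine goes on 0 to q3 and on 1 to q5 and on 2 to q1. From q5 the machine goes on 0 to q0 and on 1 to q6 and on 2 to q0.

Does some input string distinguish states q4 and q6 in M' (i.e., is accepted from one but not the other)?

No

P0 = {q5} | {q0,q1,q2,q3,q4,q6}.
On input 0, block {q0,q1,q2,q3,q4,q6} splits into {q0,q1,q2,q3} and {q4,q6}.
Refine {q0,q1,q2,q3} on symbol 1: members go to different blocks, giving {q2,q3} and {q0} and {q1}.
Stable partition: {q5} | {q2,q3} | {q4,q6} | {q0} | {q1} — 5 equivalence classes.
q4 and q6 lie in the same block of the stable partition, so they are equivalent — no string distinguishes them.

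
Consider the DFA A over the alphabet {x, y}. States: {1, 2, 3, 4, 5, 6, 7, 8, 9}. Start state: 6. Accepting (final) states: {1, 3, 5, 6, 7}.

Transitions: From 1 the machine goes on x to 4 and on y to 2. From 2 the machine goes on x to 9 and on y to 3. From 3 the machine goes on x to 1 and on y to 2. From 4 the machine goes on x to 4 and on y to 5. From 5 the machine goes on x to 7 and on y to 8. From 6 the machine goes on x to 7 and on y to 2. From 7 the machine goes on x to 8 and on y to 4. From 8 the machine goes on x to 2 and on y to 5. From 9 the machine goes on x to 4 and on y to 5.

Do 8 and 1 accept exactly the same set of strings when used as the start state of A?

No

P0 = {1,3,5,6,7} | {2,4,8,9}.
On input x, block {1,3,5,6,7} splits into {3,5,6} and {1,7}.
No further refinement is possible. Final partition (3 blocks): {3,5,6} | {2,4,8,9} | {1,7}.
8 and 1 end up in different blocks, so they are distinguishable. For instance, the string 'ε' is accepted from only 1.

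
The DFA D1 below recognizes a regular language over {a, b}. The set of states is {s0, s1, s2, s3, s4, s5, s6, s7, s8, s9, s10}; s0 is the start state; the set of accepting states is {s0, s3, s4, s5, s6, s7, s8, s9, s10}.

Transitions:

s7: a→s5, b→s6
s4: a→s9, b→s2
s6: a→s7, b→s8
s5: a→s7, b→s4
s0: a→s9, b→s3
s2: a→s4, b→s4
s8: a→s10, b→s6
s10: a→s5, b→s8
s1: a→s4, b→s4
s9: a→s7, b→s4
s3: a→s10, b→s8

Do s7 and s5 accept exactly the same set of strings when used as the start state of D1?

Reachable states from the start: {s0,s2,s3,s4,s5,s6,s7,s8,s9,s10}. Unreachable: {s1} — drop them.
Start with accepting vs non-accepting: {s0,s3,s4,s5,s6,s7,s8,s9,s10} | {s2}.
On input b, block {s0,s3,s4,s5,s6,s7,s8,s9,s10} splits into {s0,s3,s5,s6,s7,s8,s9,s10} and {s4}.
Split {s0,s3,s5,s6,s7,s8,s9,s10} by δ(·,b) → {s0,s3,s6,s7,s8,s10} and {s5,s9}.
Refine {s0,s3,s6,s7,s8,s10} on symbol a: members go to different blocks, giving {s0,s7,s10} and {s3,s6,s8}.
No further refinement is possible. Final partition (5 blocks): {s0,s7,s10} | {s2} | {s4} | {s5,s9} | {s3,s6,s8}.
s7 and s5 end up in different blocks, so they are distinguishable. For instance, the string 'bb' is accepted from only s7.

No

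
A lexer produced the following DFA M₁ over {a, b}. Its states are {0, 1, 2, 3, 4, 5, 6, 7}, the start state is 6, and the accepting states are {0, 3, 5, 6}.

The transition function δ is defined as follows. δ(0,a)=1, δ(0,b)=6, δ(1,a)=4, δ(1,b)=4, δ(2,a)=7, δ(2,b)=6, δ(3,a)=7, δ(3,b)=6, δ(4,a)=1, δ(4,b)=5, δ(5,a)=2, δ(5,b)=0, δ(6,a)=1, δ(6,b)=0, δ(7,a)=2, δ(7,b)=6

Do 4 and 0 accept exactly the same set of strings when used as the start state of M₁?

First remove the unreachable states {3}; 7 states remain.
Start with accepting vs non-accepting: {0,5,6} | {1,2,4,7}.
Split {1,2,4,7} by δ(·,b) → {2,4,7} and {1}.
Refine {0,5,6} on symbol a: members go to different blocks, giving {0,6} and {5}.
Split {2,4,7} by δ(·,a) → {2,7} and {4}.
Stable partition: {0,6} | {2,7} | {1} | {5} | {4} — 5 equivalence classes.
4 and 0 end up in different blocks, so they are distinguishable. For instance, the string 'ε' is accepted from only 0.

No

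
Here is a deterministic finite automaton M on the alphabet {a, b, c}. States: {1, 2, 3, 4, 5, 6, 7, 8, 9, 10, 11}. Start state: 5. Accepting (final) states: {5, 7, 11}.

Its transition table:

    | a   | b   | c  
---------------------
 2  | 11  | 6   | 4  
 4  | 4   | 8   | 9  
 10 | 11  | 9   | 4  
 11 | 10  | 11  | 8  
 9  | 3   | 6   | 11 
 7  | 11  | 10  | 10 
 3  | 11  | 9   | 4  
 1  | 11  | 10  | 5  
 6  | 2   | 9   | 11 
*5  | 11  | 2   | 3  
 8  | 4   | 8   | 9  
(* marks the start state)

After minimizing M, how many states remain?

5

States {1,7} cannot be reached from the start state, so discard them.
Start with accepting vs non-accepting: {5,11} | {2,3,4,6,8,9,10}.
Refine {5,11} on symbol a: members go to different blocks, giving {5} and {11}.
Split {2,3,4,6,8,9,10} by δ(·,a) → {4,6,8,9} and {2,3,10}.
Refine {4,6,8,9} on symbol a: members go to different blocks, giving {4,8} and {6,9}.
The partition is now stable with 5 blocks: {5} | {4,8} | {11} | {2,3,10} | {6,9}.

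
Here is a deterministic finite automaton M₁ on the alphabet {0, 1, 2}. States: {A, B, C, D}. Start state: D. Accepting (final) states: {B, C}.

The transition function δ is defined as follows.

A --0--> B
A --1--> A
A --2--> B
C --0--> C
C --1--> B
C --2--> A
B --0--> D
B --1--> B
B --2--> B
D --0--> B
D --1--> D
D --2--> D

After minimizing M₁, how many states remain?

States {A,C} cannot be reached from the start state, so discard them.
Initial partition by acceptance: {B} | {D}.
No further refinement is possible. Final partition (2 blocks): {B} | {D}.

2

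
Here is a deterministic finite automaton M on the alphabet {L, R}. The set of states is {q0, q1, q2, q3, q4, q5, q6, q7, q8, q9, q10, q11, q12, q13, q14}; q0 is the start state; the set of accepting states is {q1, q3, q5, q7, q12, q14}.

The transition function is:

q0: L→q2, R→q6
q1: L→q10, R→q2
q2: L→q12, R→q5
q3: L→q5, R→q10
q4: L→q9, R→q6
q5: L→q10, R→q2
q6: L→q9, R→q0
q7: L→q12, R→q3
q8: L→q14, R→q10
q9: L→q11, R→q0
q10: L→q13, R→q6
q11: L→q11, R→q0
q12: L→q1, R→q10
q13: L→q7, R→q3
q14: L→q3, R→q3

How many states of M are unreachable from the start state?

Starting at q0 and following transitions, the reachable set is {q0, q1, q2, q3, q5, q6, q7, q9, q10, q11, q12, q13}. That leaves q4, q8, q14 unreachable — 3 in total.

3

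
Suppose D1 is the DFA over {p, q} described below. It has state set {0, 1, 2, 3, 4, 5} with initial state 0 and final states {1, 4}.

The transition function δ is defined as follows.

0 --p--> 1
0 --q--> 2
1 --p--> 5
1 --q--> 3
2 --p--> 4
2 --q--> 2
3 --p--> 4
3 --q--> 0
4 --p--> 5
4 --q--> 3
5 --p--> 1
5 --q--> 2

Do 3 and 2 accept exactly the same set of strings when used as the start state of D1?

Initial partition by acceptance: {1,4} | {0,2,3,5}.
The partition is now stable with 2 blocks: {1,4} | {0,2,3,5}.
3 and 2 lie in the same block of the stable partition, so they are equivalent — no string distinguishes them.

Yes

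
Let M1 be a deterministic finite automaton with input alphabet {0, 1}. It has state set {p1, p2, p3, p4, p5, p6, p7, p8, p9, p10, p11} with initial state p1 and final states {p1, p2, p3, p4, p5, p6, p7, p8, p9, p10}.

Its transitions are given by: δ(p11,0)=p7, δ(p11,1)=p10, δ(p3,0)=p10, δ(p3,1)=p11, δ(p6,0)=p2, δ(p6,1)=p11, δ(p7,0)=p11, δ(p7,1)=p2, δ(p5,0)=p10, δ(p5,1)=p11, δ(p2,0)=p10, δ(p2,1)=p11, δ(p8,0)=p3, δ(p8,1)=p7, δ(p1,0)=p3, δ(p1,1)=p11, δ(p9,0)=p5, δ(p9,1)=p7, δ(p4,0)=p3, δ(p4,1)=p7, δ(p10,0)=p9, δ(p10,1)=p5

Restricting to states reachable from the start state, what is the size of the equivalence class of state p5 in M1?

Reachable states from the start: {p1,p2,p3,p5,p7,p9,p10,p11}. Unreachable: {p4,p6,p8} — drop them.
Initial partition by acceptance: {p1,p2,p3,p5,p7,p9,p10} | {p11}.
On input 0, block {p1,p2,p3,p5,p7,p9,p10} splits into {p1,p2,p3,p5,p9,p10} and {p7}.
Refine {p1,p2,p3,p5,p9,p10} on symbol 1: members go to different blocks, giving {p1,p2,p3,p5} and {p9} and {p10}.
Refine {p1,p2,p3,p5} on symbol 0: members go to different blocks, giving {p2,p3,p5} and {p1}.
No further refinement is possible. Final partition (6 blocks): {p2,p3,p5} | {p11} | {p7} | {p9} | {p10} | {p1}.
The equivalence class containing p5 is {p2,p3,p5}, of size 3.

3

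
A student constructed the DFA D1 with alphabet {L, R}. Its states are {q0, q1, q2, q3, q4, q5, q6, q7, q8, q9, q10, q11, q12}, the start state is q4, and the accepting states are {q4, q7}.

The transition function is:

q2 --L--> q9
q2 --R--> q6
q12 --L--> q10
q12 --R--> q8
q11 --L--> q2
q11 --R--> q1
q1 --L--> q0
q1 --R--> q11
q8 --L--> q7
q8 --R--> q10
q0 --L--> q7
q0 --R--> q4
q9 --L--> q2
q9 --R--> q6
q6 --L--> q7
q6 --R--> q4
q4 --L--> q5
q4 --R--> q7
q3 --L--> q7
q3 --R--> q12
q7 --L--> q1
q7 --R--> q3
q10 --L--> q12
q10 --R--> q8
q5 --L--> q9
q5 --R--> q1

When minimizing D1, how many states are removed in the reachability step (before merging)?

Every one of the 13 states is reachable from q4.

0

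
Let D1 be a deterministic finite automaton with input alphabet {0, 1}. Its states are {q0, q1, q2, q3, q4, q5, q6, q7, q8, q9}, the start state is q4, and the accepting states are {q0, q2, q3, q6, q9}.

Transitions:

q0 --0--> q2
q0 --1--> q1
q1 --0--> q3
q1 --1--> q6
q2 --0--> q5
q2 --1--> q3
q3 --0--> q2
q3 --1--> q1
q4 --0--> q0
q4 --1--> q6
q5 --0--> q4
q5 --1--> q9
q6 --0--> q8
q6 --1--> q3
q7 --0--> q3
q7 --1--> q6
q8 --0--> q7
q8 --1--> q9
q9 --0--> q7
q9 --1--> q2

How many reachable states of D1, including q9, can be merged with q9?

1

All states are reachable from the start state.
Start with accepting vs non-accepting: {q0,q2,q3,q6,q9} | {q1,q4,q5,q7,q8}.
Refine {q0,q2,q3,q6,q9} on symbol 0: members go to different blocks, giving {q2,q6,q9} and {q0,q3}.
Split {q2,q6,q9} by δ(·,1) → {q2,q6} and {q9}.
Split {q1,q4,q5,q7,q8} by δ(·,0) → {q1,q4,q7} and {q5,q8}.
The partition is now stable with 5 blocks: {q2,q6} | {q1,q4,q7} | {q0,q3} | {q9} | {q5,q8}.
The equivalence class containing q9 is {q9}, of size 1.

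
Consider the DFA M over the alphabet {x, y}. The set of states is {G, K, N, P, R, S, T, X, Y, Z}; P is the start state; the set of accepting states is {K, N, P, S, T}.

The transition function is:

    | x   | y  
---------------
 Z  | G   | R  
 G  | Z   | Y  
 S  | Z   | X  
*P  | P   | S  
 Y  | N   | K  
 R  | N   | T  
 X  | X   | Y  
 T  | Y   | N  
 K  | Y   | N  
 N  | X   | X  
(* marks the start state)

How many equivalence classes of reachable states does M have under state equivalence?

Start with accepting vs non-accepting: {K,N,P,S,T} | {G,R,X,Y,Z}.
Refine {K,N,P,S,T} on symbol x: members go to different blocks, giving {K,N,S,T} and {P}.
Split {K,N,S,T} by δ(·,y) → {N,S} and {K,T}.
On input x, block {G,R,X,Y,Z} splits into {G,X,Z} and {R,Y}.
The partition is now stable with 5 blocks: {N,S} | {G,X,Z} | {P} | {K,T} | {R,Y}.

5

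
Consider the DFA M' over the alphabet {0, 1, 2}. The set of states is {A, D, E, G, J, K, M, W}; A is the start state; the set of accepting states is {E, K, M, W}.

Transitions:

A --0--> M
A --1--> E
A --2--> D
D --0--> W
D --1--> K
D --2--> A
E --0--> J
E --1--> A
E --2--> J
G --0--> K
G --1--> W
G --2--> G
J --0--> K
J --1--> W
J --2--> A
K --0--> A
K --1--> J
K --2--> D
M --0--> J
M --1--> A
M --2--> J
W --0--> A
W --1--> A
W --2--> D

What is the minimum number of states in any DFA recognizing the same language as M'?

Reachable states from the start: {A,D,E,J,K,M,W}. Unreachable: {G} — drop them.
P0 = {E,K,M,W} | {A,D,J}.
Stable partition: {E,K,M,W} | {A,D,J} — 2 equivalence classes.

2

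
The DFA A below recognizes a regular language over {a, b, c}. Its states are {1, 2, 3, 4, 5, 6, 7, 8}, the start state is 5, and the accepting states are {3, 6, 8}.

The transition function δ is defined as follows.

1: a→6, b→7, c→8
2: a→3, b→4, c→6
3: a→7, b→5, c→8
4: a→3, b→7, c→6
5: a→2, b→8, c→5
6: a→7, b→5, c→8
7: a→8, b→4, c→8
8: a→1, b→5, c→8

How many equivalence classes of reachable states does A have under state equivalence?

3

P0 = {3,6,8} | {1,2,4,5,7}.
Refine {1,2,4,5,7} on symbol a: members go to different blocks, giving {1,2,4,7} and {5}.
No further refinement is possible. Final partition (3 blocks): {3,6,8} | {1,2,4,7} | {5}.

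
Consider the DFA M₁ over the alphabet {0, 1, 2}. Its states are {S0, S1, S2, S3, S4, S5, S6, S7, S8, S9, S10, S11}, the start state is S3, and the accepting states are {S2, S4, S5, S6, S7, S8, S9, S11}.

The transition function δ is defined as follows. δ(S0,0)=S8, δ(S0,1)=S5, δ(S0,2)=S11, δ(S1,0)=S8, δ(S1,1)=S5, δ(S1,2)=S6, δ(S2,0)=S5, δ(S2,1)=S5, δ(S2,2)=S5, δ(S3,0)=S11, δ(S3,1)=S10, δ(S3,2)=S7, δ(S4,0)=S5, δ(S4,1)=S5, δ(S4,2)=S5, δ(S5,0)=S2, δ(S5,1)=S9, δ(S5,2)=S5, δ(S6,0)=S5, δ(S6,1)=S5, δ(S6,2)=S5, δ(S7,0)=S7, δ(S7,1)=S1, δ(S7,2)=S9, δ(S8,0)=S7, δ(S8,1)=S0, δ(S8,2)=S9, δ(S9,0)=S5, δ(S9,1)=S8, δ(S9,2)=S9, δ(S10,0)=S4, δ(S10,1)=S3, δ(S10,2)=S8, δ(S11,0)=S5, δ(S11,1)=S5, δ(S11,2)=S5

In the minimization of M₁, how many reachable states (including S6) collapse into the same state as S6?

4

Initial partition by acceptance: {S2,S4,S5,S6,S7,S8,S9,S11} | {S0,S1,S3,S10}.
Refine {S2,S4,S5,S6,S7,S8,S9,S11} on symbol 1: members go to different blocks, giving {S2,S4,S5,S6,S9,S11} and {S7,S8}.
Refine {S2,S4,S5,S6,S9,S11} on symbol 1: members go to different blocks, giving {S2,S4,S5,S6,S11} and {S9}.
On input 1, block {S2,S4,S5,S6,S11} splits into {S2,S4,S6,S11} and {S5}.
Split {S0,S1,S3,S10} by δ(·,0) → {S0,S1} and {S3,S10}.
Stable partition: {S2,S4,S6,S11} | {S0,S1} | {S7,S8} | {S9} | {S5} | {S3,S10} — 6 equivalence classes.
The equivalence class containing S6 is {S2,S4,S6,S11}, of size 4.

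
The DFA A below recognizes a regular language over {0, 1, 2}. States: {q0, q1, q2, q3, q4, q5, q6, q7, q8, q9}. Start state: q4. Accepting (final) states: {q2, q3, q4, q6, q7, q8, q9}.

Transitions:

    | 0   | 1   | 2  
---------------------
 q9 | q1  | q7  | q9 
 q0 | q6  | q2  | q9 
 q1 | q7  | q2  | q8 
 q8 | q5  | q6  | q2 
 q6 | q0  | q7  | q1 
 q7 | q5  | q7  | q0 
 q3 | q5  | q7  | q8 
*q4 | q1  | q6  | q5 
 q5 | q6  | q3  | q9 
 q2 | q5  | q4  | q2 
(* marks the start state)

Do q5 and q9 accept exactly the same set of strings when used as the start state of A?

No

Start with accepting vs non-accepting: {q2,q3,q4,q6,q7,q8,q9} | {q0,q1,q5}.
On input 2, block {q2,q3,q4,q6,q7,q8,q9} splits into {q2,q3,q8,q9} and {q4,q6,q7}.
The partition is now stable with 3 blocks: {q2,q3,q8,q9} | {q0,q1,q5} | {q4,q6,q7}.
q5 and q9 end up in different blocks, so they are distinguishable. For instance, the string 'ε' is accepted from only q9.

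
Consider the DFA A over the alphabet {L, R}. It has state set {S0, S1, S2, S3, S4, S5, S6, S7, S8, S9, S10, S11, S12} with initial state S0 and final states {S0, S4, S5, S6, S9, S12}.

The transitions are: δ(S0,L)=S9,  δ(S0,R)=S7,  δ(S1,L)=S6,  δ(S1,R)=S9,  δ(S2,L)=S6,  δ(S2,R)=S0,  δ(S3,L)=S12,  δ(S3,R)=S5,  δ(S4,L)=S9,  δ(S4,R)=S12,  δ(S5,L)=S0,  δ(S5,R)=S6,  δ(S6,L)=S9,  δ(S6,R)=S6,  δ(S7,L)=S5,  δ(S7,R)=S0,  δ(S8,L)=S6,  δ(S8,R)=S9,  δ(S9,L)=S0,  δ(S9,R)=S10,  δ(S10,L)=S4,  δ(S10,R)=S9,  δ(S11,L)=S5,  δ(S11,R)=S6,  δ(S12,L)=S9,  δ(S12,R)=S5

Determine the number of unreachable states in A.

5

BFS from S0 reaches {S0, S4, S5, S6, S7, S9, S10, S12}; the 5 state(s) S1, S2, S3, S8, S11 are never visited.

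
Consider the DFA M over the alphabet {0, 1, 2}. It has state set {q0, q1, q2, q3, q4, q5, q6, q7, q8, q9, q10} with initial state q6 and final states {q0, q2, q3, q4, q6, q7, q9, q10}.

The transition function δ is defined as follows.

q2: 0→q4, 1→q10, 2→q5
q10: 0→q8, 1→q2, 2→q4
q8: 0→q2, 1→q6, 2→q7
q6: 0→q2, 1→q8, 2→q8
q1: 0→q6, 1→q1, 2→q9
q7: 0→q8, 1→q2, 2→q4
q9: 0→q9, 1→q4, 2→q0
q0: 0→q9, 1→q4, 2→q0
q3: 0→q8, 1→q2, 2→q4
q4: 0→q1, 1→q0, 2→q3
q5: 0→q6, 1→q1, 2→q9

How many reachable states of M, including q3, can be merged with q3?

Start with accepting vs non-accepting: {q0,q2,q3,q4,q6,q7,q9,q10} | {q1,q5,q8}.
Split {q0,q2,q3,q4,q6,q7,q9,q10} by δ(·,0) → {q0,q2,q6,q9} and {q3,q4,q7,q10}.
On input 0, block {q0,q2,q6,q9} splits into {q0,q6,q9} and {q2}.
On input 0, block {q0,q6,q9} splits into {q0,q9} and {q6}.
Refine {q1,q5,q8} on symbol 0: members go to different blocks, giving {q1,q5} and {q8}.
On input 0, block {q3,q4,q7,q10} splits into {q3,q7,q10} and {q4}.
No further refinement is possible. Final partition (7 blocks): {q0,q9} | {q1,q5} | {q3,q7,q10} | {q2} | {q6} | {q8} | {q4}.
The equivalence class containing q3 is {q3,q7,q10}, of size 3.

3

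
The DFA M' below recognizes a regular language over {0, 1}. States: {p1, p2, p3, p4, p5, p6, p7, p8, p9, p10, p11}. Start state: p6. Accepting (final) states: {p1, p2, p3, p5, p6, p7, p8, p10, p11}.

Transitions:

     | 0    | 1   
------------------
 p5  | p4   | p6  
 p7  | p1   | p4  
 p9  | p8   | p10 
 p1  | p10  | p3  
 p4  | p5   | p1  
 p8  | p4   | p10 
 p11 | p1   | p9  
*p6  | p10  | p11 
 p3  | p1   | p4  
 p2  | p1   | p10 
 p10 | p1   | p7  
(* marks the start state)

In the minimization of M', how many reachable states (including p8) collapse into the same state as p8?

2

States {p2} cannot be reached from the start state, so discard them.
Initial partition by acceptance: {p1,p3,p5,p6,p7,p8,p10,p11} | {p4,p9}.
Split {p1,p3,p5,p6,p7,p8,p10,p11} by δ(·,0) → {p1,p3,p6,p7,p10,p11} and {p5,p8}.
Split {p1,p3,p6,p7,p10,p11} by δ(·,1) → {p1,p6,p10} and {p3,p7,p11}.
The partition is now stable with 4 blocks: {p1,p6,p10} | {p4,p9} | {p5,p8} | {p3,p7,p11}.
The equivalence class containing p8 is {p5,p8}, of size 2.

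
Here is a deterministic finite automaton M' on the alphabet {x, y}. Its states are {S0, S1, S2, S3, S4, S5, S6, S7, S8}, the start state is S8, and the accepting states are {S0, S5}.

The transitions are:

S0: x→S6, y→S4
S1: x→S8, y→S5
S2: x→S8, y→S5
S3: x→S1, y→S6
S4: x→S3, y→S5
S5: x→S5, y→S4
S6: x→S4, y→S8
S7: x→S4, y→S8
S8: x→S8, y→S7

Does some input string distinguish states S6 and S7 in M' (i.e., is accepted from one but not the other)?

No

Reachable states from the start: {S1,S3,S4,S5,S6,S7,S8}. Unreachable: {S0,S2} — drop them.
Initial partition by acceptance: {S5} | {S1,S3,S4,S6,S7,S8}.
Refine {S1,S3,S4,S6,S7,S8} on symbol y: members go to different blocks, giving {S3,S6,S7,S8} and {S1,S4}.
On input x, block {S3,S6,S7,S8} splits into {S3,S6,S7} and {S8}.
On input y, block {S3,S6,S7} splits into {S6,S7} and {S3}.
On input x, block {S1,S4} splits into {S1} and {S4}.
Stable partition: {S5} | {S6,S7} | {S1} | {S8} | {S3} | {S4} — 6 equivalence classes.
S6 and S7 lie in the same block of the stable partition, so they are equivalent — no string distinguishes them.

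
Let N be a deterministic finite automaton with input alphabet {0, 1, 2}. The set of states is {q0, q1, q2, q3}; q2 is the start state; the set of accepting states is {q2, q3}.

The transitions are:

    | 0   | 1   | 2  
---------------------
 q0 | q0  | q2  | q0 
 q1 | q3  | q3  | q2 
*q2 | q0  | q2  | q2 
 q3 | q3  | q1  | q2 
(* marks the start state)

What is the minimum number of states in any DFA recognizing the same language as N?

2

Reachable states from the start: {q0,q2}. Unreachable: {q1,q3} — drop them.
P0 = {q2} | {q0}.
The partition is now stable with 2 blocks: {q2} | {q0}.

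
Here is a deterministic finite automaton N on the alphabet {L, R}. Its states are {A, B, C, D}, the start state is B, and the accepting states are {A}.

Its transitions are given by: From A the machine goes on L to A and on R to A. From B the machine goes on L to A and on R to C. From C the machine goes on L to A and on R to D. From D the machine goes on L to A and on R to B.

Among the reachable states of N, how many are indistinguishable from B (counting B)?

Every state is reachable, so we keep all 4.
Initial partition by acceptance: {A} | {B,C,D}.
No further refinement is possible. Final partition (2 blocks): {A} | {B,C,D}.
State B belongs to the block {B,C,D}, which has 3 states.

3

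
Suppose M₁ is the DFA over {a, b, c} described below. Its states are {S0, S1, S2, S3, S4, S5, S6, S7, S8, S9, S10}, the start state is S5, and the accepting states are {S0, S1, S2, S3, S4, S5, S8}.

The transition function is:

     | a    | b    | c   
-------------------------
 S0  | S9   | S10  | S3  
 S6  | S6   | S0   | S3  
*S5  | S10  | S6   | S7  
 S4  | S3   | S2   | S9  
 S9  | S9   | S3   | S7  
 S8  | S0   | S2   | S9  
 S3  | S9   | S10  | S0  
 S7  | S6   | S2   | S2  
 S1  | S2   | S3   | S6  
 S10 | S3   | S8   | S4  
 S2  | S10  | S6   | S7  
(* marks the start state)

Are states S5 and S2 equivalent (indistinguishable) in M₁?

Yes

First remove the unreachable states {S1}; 10 states remain.
Start with accepting vs non-accepting: {S0,S2,S3,S4,S5,S8} | {S6,S7,S9,S10}.
On input a, block {S0,S2,S3,S4,S5,S8} splits into {S0,S2,S3,S5} and {S4,S8}.
On input c, block {S0,S2,S3,S5} splits into {S0,S3} and {S2,S5}.
On input a, block {S6,S7,S9,S10} splits into {S6,S7,S9} and {S10}.
Refine {S6,S7,S9} on symbol b: members go to different blocks, giving {S6,S9} and {S7}.
Split {S6,S9} by δ(·,c) → {S6} and {S9}.
The partition is now stable with 7 blocks: {S0,S3} | {S6} | {S4,S8} | {S2,S5} | {S10} | {S7} | {S9}.
S5 and S2 lie in the same block of the stable partition, so they are equivalent — no string distinguishes them.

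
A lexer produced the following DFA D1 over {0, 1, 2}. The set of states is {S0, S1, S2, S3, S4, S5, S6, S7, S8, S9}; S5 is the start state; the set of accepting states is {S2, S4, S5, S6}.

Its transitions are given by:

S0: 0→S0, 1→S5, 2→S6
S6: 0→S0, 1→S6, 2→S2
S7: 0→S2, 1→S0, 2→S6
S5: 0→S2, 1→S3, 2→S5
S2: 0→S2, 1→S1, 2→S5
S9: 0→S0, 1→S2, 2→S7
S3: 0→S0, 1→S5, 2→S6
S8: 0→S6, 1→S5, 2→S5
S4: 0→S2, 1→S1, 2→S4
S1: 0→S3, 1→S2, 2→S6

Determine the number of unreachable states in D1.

4

BFS from S5 reaches {S0, S1, S2, S3, S5, S6}; the 4 state(s) S4, S7, S8, S9 are never visited.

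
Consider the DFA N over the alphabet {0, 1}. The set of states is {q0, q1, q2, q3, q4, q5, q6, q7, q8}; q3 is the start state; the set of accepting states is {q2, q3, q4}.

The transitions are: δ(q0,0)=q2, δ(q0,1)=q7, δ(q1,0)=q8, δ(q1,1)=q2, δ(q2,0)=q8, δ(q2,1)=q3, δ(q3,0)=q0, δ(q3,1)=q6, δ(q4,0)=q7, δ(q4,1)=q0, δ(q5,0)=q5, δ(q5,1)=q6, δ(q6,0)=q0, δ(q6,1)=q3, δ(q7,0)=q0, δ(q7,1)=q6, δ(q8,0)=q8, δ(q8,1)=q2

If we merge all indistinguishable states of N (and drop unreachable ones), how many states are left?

Reachable states from the start: {q0,q2,q3,q6,q7,q8}. Unreachable: {q1,q4,q5} — drop them.
Start with accepting vs non-accepting: {q2,q3} | {q0,q6,q7,q8}.
Split {q2,q3} by δ(·,1) → {q2} and {q3}.
On input 0, block {q0,q6,q7,q8} splits into {q6,q7,q8} and {q0}.
Split {q6,q7,q8} by δ(·,0) → {q6,q7} and {q8}.
Refine {q6,q7} on symbol 1: members go to different blocks, giving {q6} and {q7}.
The partition is now stable with 6 blocks: {q2} | {q6} | {q3} | {q0} | {q8} | {q7}.

6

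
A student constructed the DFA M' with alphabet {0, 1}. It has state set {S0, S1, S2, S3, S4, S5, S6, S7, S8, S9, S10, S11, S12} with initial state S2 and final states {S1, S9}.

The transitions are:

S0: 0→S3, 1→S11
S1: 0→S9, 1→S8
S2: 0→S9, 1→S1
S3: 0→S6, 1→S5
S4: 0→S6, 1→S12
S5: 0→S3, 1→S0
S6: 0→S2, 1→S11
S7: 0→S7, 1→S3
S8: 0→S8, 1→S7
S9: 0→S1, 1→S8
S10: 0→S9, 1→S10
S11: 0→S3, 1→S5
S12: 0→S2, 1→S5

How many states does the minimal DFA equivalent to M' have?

7

First remove the unreachable states {S4,S10,S12}; 10 states remain.
Initial partition by acceptance: {S1,S9} | {S0,S2,S3,S5,S6,S7,S8,S11}.
Split {S0,S2,S3,S5,S6,S7,S8,S11} by δ(·,0) → {S0,S3,S5,S6,S7,S8,S11} and {S2}.
Refine {S0,S3,S5,S6,S7,S8,S11} on symbol 0: members go to different blocks, giving {S0,S3,S5,S7,S8,S11} and {S6}.
Refine {S0,S3,S5,S7,S8,S11} on symbol 0: members go to different blocks, giving {S0,S5,S7,S8,S11} and {S3}.
Refine {S0,S5,S7,S8,S11} on symbol 0: members go to different blocks, giving {S0,S5,S11} and {S7,S8}.
Refine {S7,S8} on symbol 1: members go to different blocks, giving {S7} and {S8}.
No further refinement is possible. Final partition (7 blocks): {S1,S9} | {S0,S5,S11} | {S2} | {S6} | {S3} | {S7} | {S8}.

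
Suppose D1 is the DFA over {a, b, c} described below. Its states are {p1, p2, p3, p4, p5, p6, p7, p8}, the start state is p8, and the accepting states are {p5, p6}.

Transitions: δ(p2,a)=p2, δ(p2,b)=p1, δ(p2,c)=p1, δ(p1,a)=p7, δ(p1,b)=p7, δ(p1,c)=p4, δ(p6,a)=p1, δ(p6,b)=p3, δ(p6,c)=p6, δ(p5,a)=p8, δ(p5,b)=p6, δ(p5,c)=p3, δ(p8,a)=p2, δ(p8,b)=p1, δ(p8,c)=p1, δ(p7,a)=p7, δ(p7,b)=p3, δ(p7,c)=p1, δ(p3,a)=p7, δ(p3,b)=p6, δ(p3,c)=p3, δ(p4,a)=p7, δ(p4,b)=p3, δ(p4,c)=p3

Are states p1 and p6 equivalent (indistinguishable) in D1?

States {p5} cannot be reached from the start state, so discard them.
Start with accepting vs non-accepting: {p6} | {p1,p2,p3,p4,p7,p8}.
On input b, block {p1,p2,p3,p4,p7,p8} splits into {p1,p2,p4,p7,p8} and {p3}.
Split {p1,p2,p4,p7,p8} by δ(·,b) → {p1,p2,p8} and {p4,p7}.
On input a, block {p1,p2,p8} splits into {p2,p8} and {p1}.
Split {p4,p7} by δ(·,c) → {p4} and {p7}.
No further refinement is possible. Final partition (6 blocks): {p6} | {p2,p8} | {p3} | {p4} | {p1} | {p7}.
p1 and p6 end up in different blocks, so they are distinguishable. For instance, the string 'ε' is accepted from only p6.

No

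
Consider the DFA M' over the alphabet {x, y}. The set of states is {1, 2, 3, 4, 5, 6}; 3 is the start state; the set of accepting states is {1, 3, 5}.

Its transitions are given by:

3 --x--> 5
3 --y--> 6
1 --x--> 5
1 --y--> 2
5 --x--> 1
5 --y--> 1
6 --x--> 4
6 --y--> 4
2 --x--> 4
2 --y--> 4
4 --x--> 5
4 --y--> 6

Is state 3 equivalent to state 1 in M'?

Yes

All states are reachable from the start state.
P0 = {1,3,5} | {2,4,6}.
On input y, block {1,3,5} splits into {1,3} and {5}.
Refine {2,4,6} on symbol x: members go to different blocks, giving {2,6} and {4}.
The partition is now stable with 4 blocks: {1,3} | {2,6} | {5} | {4}.
3 and 1 lie in the same block of the stable partition, so they are equivalent — no string distinguishes them.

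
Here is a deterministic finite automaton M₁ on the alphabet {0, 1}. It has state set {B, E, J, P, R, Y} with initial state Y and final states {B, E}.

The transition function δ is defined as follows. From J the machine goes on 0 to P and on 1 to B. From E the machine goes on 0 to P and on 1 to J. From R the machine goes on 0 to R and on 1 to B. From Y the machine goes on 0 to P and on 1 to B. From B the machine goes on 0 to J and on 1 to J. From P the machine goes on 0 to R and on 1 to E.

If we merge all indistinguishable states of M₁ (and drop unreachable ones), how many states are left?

2

Start with accepting vs non-accepting: {B,E} | {J,P,R,Y}.
The partition is now stable with 2 blocks: {B,E} | {J,P,R,Y}.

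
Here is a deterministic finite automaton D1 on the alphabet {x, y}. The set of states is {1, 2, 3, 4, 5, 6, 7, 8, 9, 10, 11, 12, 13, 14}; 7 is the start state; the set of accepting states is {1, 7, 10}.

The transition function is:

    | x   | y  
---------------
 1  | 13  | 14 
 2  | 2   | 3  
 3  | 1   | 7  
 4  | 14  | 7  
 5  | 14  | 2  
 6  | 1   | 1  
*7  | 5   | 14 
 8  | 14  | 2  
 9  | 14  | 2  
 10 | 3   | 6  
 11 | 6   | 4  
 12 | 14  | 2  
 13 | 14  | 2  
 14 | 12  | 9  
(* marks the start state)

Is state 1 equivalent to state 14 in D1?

First remove the unreachable states {4,6,8,10,11}; 9 states remain.
P0 = {1,7} | {2,3,5,9,12,13,14}.
Refine {2,3,5,9,12,13,14} on symbol x: members go to different blocks, giving {2,5,9,12,13,14} and {3}.
Split {2,5,9,12,13,14} by δ(·,y) → {5,9,12,13,14} and {2}.
Split {5,9,12,13,14} by δ(·,y) → {5,9,12,13} and {14}.
Stable partition: {1,7} | {5,9,12,13} | {3} | {2} | {14} — 5 equivalence classes.
1 and 14 end up in different blocks, so they are distinguishable. For instance, the string 'ε' is accepted from only 1.

No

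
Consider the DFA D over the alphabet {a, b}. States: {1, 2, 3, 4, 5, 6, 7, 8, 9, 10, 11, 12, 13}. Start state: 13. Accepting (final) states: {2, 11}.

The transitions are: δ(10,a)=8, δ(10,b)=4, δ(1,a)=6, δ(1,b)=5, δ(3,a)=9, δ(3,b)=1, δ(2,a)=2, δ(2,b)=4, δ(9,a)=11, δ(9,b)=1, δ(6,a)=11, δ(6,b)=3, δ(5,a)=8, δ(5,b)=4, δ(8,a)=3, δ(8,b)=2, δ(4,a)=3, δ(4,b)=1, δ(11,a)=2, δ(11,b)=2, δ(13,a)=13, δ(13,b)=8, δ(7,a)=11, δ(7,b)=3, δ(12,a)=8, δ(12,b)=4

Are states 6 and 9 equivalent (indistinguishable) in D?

Reachable states from the start: {1,2,3,4,5,6,8,9,11,13}. Unreachable: {7,10,12} — drop them.
Start with accepting vs non-accepting: {2,11} | {1,3,4,5,6,8,9,13}.
On input b, block {2,11} splits into {2} and {11}.
On input a, block {1,3,4,5,6,8,9,13} splits into {1,3,4,5,8,13} and {6,9}.
Split {1,3,4,5,8,13} by δ(·,a) → {4,5,8,13} and {1,3}.
On input a, block {4,5,8,13} splits into {4,8} and {5,13}.
Split {4,8} by δ(·,b) → {4} and {8}.
Split {1,3} by δ(·,b) → {1} and {3}.
Refine {6,9} on symbol b: members go to different blocks, giving {6} and {9}.
Split {5,13} by δ(·,a) → {5} and {13}.
Stable partition: {2} | {4} | {11} | {6} | {1} | {5} | {8} | {3} | {9} | {13} — 10 equivalence classes.
6 and 9 end up in different blocks, so they are distinguishable. For instance, the string 'bbaa' is accepted from only 6.

No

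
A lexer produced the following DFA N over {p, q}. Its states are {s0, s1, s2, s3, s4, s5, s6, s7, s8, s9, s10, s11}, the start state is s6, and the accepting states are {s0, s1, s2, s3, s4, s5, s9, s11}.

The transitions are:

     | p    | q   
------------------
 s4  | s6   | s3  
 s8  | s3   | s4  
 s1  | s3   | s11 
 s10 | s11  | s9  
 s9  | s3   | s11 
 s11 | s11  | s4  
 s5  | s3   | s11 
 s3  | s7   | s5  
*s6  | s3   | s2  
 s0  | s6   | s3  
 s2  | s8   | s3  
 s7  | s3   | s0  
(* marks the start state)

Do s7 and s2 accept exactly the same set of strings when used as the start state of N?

No

States {s1,s9,s10} cannot be reached from the start state, so discard them.
Initial partition by acceptance: {s0,s2,s3,s4,s5,s11} | {s6,s7,s8}.
Refine {s0,s2,s3,s4,s5,s11} on symbol p: members go to different blocks, giving {s0,s2,s3,s4} and {s5,s11}.
Split {s0,s2,s3,s4} by δ(·,q) → {s0,s2,s4} and {s3}.
On input p, block {s5,s11} splits into {s5} and {s11}.
The partition is now stable with 5 blocks: {s0,s2,s4} | {s6,s7,s8} | {s5} | {s3} | {s11}.
s7 and s2 end up in different blocks, so they are distinguishable. For instance, the string 'ε' is accepted from only s2.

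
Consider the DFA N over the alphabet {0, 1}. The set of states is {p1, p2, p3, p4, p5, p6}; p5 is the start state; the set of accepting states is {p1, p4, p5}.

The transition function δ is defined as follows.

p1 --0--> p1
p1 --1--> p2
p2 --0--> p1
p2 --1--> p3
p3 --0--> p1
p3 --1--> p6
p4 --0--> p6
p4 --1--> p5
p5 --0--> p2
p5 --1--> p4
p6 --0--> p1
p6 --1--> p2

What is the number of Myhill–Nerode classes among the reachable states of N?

3

All states are reachable from the start state.
Start with accepting vs non-accepting: {p1,p4,p5} | {p2,p3,p6}.
On input 0, block {p1,p4,p5} splits into {p4,p5} and {p1}.
The partition is now stable with 3 blocks: {p4,p5} | {p2,p3,p6} | {p1}.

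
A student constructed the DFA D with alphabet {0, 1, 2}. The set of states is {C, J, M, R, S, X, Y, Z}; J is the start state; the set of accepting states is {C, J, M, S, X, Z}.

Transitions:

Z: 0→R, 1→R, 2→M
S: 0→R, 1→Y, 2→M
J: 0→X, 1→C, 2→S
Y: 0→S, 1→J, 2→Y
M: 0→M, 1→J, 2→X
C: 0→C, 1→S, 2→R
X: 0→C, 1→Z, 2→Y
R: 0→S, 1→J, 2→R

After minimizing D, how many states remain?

5

Start with accepting vs non-accepting: {C,J,M,S,X,Z} | {R,Y}.
Split {C,J,M,S,X,Z} by δ(·,0) → {C,J,M,X} and {S,Z}.
Refine {C,J,M,X} on symbol 1: members go to different blocks, giving {C,X} and {J,M}.
Refine {J,M} on symbol 0: members go to different blocks, giving {J} and {M}.
The partition is now stable with 5 blocks: {C,X} | {R,Y} | {S,Z} | {J} | {M}.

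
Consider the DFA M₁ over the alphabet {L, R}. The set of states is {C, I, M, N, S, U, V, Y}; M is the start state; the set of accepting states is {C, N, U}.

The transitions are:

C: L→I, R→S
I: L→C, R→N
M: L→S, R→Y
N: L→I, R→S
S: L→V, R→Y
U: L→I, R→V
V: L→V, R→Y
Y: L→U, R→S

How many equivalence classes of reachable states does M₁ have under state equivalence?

4

Start with accepting vs non-accepting: {C,N,U} | {I,M,S,V,Y}.
Split {I,M,S,V,Y} by δ(·,L) → {M,S,V} and {I,Y}.
On input R, block {I,Y} splits into {Y} and {I}.
The partition is now stable with 4 blocks: {C,N,U} | {M,S,V} | {Y} | {I}.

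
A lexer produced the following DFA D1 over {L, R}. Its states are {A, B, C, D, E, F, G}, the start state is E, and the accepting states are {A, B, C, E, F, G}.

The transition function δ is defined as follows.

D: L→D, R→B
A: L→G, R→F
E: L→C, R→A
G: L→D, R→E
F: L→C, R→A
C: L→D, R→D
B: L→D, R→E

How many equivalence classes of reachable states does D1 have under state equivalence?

P0 = {A,B,C,E,F,G} | {D}.
Split {A,B,C,E,F,G} by δ(·,L) → {A,E,F} and {B,C,G}.
Refine {B,C,G} on symbol R: members go to different blocks, giving {B,G} and {C}.
Split {A,E,F} by δ(·,L) → {E,F} and {A}.
No further refinement is possible. Final partition (5 blocks): {E,F} | {D} | {B,G} | {C} | {A}.

5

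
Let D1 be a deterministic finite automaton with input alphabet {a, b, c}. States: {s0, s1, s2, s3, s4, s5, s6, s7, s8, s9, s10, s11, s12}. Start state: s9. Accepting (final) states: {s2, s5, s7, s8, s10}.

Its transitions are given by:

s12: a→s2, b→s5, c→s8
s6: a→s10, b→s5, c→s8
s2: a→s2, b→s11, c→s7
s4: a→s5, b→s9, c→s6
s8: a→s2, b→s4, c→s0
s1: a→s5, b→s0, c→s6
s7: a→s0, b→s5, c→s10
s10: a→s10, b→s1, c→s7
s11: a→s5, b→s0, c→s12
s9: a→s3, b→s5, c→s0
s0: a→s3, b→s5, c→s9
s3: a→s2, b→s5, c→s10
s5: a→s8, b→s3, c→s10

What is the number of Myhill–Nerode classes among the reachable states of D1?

8

Initial partition by acceptance: {s2,s5,s7,s8,s10} | {s0,s1,s3,s4,s6,s9,s11,s12}.
Split {s2,s5,s7,s8,s10} by δ(·,a) → {s2,s5,s8,s10} and {s7}.
On input c, block {s2,s5,s8,s10} splits into {s2,s10} and {s5} and {s8}.
Split {s0,s1,s3,s4,s6,s9,s11,s12} by δ(·,a) → {s1,s4,s11} and {s3,s6,s12} and {s0,s9}.
Refine {s3,s6,s12} on symbol c: members go to different blocks, giving {s6,s12} and {s3}.
Stable partition: {s2,s10} | {s1,s4,s11} | {s7} | {s5} | {s8} | {s6,s12} | {s0,s9} | {s3} — 8 equivalence classes.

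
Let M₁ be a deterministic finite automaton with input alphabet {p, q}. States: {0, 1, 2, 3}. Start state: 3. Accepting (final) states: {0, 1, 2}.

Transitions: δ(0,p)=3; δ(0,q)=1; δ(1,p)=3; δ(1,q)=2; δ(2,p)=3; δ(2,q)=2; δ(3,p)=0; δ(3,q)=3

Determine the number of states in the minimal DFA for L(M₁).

2

Start with accepting vs non-accepting: {0,1,2} | {3}.
Stable partition: {0,1,2} | {3} — 2 equivalence classes.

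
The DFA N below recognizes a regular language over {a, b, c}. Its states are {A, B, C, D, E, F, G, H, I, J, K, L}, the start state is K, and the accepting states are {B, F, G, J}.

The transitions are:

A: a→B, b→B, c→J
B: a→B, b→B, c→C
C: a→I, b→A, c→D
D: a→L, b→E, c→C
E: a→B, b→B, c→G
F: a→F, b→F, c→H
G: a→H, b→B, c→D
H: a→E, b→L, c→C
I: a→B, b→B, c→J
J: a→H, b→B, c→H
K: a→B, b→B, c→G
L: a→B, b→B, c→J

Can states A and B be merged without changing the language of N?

First remove the unreachable states {F}; 11 states remain.
Start with accepting vs non-accepting: {B,G,J} | {A,C,D,E,H,I,K,L}.
On input a, block {B,G,J} splits into {G,J} and {B}.
Refine {A,C,D,E,H,I,K,L} on symbol a: members go to different blocks, giving {A,E,I,K,L} and {C,D,H}.
Stable partition: {G,J} | {A,E,I,K,L} | {B} | {C,D,H} — 4 equivalence classes.
A and B end up in different blocks, so they are distinguishable. For instance, the string 'ε' is accepted from only B.

No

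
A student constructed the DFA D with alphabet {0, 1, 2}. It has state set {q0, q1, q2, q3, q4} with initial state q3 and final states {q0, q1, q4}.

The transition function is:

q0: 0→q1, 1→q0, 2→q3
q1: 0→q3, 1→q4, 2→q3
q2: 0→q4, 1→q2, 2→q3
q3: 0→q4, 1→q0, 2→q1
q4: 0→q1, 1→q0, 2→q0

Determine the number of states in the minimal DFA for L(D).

4

First remove the unreachable states {q2}; 4 states remain.
Initial partition by acceptance: {q0,q1,q4} | {q3}.
Split {q0,q1,q4} by δ(·,0) → {q0,q4} and {q1}.
Split {q0,q4} by δ(·,2) → {q0} and {q4}.
The partition is now stable with 4 blocks: {q0} | {q3} | {q1} | {q4}.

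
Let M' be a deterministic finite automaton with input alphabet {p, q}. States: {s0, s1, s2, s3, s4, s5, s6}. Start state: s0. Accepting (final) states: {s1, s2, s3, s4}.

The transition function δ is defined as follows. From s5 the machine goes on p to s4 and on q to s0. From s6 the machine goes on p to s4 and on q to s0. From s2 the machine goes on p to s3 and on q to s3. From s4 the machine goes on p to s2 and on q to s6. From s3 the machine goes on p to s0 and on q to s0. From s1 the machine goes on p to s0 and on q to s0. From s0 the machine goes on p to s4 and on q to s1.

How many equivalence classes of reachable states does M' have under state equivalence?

5

Reachable states from the start: {s0,s1,s2,s3,s4,s6}. Unreachable: {s5} — drop them.
P0 = {s1,s2,s3,s4} | {s0,s6}.
Split {s1,s2,s3,s4} by δ(·,p) → {s1,s3} and {s2,s4}.
Refine {s0,s6} on symbol q: members go to different blocks, giving {s0} and {s6}.
Split {s2,s4} by δ(·,p) → {s2} and {s4}.
No further refinement is possible. Final partition (5 blocks): {s1,s3} | {s0} | {s2} | {s6} | {s4}.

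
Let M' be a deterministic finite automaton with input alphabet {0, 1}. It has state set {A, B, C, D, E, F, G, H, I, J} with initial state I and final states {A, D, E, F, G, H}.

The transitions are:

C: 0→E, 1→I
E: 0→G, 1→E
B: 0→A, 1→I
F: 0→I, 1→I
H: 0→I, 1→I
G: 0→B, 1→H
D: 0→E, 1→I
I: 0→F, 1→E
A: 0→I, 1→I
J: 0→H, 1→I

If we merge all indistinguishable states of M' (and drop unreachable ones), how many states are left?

5

First remove the unreachable states {C,D,J}; 7 states remain.
Start with accepting vs non-accepting: {A,E,F,G,H} | {B,I}.
Refine {A,E,F,G,H} on symbol 0: members go to different blocks, giving {A,F,G,H} and {E}.
On input 1, block {A,F,G,H} splits into {A,F,H} and {G}.
Split {B,I} by δ(·,1) → {B} and {I}.
No further refinement is possible. Final partition (5 blocks): {A,F,H} | {B} | {E} | {G} | {I}.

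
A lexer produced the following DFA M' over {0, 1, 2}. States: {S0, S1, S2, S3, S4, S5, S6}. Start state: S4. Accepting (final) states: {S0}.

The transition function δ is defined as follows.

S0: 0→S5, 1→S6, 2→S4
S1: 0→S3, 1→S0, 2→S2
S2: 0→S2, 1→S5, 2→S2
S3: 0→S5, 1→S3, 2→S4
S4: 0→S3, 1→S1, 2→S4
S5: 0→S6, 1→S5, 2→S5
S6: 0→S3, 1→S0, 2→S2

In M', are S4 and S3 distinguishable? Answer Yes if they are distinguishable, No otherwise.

Yes

Initial partition by acceptance: {S0} | {S1,S2,S3,S4,S5,S6}.
Split {S1,S2,S3,S4,S5,S6} by δ(·,1) → {S2,S3,S4,S5} and {S1,S6}.
On input 0, block {S2,S3,S4,S5} splits into {S2,S3,S4} and {S5}.
Split {S2,S3,S4} by δ(·,0) → {S2,S4} and {S3}.
Split {S2,S4} by δ(·,0) → {S2} and {S4}.
The partition is now stable with 6 blocks: {S0} | {S2} | {S1,S6} | {S5} | {S3} | {S4}.
S4 and S3 end up in different blocks, so they are distinguishable. For instance, the string '11' is accepted from only S4.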